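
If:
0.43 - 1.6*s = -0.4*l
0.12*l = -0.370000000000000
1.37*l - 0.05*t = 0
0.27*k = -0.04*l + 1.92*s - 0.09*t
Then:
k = 25.05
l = -3.08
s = -0.50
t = -84.48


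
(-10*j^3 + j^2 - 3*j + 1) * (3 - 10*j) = 100*j^4 - 40*j^3 + 33*j^2 - 19*j + 3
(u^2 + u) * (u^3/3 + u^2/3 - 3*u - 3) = u^5/3 + 2*u^4/3 - 8*u^3/3 - 6*u^2 - 3*u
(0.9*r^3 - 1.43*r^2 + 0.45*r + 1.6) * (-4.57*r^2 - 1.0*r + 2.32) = -4.113*r^5 + 5.6351*r^4 + 1.4615*r^3 - 11.0796*r^2 - 0.556*r + 3.712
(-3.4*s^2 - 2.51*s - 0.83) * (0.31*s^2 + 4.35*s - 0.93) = -1.054*s^4 - 15.5681*s^3 - 8.0138*s^2 - 1.2762*s + 0.7719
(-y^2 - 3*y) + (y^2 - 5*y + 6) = 6 - 8*y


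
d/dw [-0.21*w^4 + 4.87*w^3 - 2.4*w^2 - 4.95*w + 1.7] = -0.84*w^3 + 14.61*w^2 - 4.8*w - 4.95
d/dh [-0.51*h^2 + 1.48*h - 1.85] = 1.48 - 1.02*h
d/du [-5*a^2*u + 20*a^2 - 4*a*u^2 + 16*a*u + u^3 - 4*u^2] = -5*a^2 - 8*a*u + 16*a + 3*u^2 - 8*u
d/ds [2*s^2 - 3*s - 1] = 4*s - 3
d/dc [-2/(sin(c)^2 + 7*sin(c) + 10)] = 2*(2*sin(c) + 7)*cos(c)/(sin(c)^2 + 7*sin(c) + 10)^2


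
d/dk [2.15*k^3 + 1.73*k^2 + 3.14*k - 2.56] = 6.45*k^2 + 3.46*k + 3.14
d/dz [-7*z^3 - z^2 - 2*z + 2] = -21*z^2 - 2*z - 2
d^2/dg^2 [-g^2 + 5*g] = -2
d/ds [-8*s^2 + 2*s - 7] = 2 - 16*s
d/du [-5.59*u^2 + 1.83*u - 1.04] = 1.83 - 11.18*u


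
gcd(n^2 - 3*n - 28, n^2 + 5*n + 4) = n + 4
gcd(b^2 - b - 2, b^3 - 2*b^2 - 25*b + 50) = b - 2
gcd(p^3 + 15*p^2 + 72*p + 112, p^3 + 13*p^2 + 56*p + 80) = p^2 + 8*p + 16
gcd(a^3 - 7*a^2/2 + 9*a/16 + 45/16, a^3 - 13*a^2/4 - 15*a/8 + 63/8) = a - 3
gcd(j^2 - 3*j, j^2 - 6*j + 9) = j - 3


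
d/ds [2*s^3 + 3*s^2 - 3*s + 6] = 6*s^2 + 6*s - 3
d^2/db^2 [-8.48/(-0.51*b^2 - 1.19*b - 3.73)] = (-4.411296*b^2 - 10.293024*b + 8.48*(1.02*b + 1.19)*(2.04*b + 2.38) - 32.263008)/(0.51*b^2 + 1.19*b + 3.73)^3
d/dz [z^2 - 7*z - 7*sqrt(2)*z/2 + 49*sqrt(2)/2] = 2*z - 7 - 7*sqrt(2)/2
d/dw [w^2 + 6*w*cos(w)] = -6*w*sin(w) + 2*w + 6*cos(w)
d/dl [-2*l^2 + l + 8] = 1 - 4*l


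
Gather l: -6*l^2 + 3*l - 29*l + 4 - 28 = -6*l^2 - 26*l - 24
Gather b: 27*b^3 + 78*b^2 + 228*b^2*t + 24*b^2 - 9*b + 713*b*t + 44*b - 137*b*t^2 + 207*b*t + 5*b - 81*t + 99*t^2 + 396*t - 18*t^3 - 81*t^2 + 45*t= 27*b^3 + b^2*(228*t + 102) + b*(-137*t^2 + 920*t + 40) - 18*t^3 + 18*t^2 + 360*t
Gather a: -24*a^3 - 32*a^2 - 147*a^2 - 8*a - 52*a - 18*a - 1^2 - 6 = -24*a^3 - 179*a^2 - 78*a - 7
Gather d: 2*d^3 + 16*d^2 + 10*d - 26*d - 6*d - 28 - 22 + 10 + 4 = 2*d^3 + 16*d^2 - 22*d - 36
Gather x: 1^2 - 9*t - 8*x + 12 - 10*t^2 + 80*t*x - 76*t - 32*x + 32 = -10*t^2 - 85*t + x*(80*t - 40) + 45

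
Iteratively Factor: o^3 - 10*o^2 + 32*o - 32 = (o - 4)*(o^2 - 6*o + 8) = (o - 4)*(o - 2)*(o - 4)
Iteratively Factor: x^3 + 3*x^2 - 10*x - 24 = (x + 2)*(x^2 + x - 12) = (x + 2)*(x + 4)*(x - 3)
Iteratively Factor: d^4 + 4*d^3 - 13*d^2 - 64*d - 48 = (d + 1)*(d^3 + 3*d^2 - 16*d - 48) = (d + 1)*(d + 3)*(d^2 - 16) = (d + 1)*(d + 3)*(d + 4)*(d - 4)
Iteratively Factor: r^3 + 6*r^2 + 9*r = (r + 3)*(r^2 + 3*r) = r*(r + 3)*(r + 3)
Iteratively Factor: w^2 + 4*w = (w)*(w + 4)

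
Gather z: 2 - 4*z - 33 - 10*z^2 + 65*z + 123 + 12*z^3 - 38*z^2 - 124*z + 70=12*z^3 - 48*z^2 - 63*z + 162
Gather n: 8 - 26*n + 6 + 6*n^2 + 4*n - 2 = 6*n^2 - 22*n + 12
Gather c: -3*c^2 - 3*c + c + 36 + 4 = -3*c^2 - 2*c + 40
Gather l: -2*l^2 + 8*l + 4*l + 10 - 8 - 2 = -2*l^2 + 12*l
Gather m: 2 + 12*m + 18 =12*m + 20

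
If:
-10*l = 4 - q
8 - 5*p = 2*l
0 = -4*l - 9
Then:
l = -9/4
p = 5/2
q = -37/2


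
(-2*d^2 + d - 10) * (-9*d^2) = 18*d^4 - 9*d^3 + 90*d^2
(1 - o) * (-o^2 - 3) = o^3 - o^2 + 3*o - 3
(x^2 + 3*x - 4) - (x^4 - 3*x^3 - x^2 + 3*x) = -x^4 + 3*x^3 + 2*x^2 - 4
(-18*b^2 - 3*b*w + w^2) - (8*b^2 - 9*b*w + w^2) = -26*b^2 + 6*b*w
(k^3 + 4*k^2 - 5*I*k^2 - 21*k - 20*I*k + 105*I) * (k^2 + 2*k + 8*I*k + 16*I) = k^5 + 6*k^4 + 3*I*k^4 + 27*k^3 + 18*I*k^3 + 198*k^2 - 39*I*k^2 - 520*k - 126*I*k - 1680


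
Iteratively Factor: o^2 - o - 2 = (o - 2)*(o + 1)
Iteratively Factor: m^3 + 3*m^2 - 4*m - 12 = (m - 2)*(m^2 + 5*m + 6) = (m - 2)*(m + 3)*(m + 2)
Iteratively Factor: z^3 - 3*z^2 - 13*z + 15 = (z - 5)*(z^2 + 2*z - 3) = (z - 5)*(z - 1)*(z + 3)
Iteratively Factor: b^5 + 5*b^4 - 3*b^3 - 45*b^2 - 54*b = (b - 3)*(b^4 + 8*b^3 + 21*b^2 + 18*b) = (b - 3)*(b + 3)*(b^3 + 5*b^2 + 6*b) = (b - 3)*(b + 2)*(b + 3)*(b^2 + 3*b) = b*(b - 3)*(b + 2)*(b + 3)*(b + 3)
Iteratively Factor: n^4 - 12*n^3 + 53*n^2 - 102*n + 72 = (n - 3)*(n^3 - 9*n^2 + 26*n - 24) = (n - 3)^2*(n^2 - 6*n + 8) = (n - 3)^2*(n - 2)*(n - 4)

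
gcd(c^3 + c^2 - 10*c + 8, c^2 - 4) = c - 2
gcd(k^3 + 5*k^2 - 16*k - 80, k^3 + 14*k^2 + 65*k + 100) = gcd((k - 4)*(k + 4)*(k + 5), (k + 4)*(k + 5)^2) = k^2 + 9*k + 20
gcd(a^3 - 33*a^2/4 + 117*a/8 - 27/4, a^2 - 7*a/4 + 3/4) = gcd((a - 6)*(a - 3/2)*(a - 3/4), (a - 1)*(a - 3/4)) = a - 3/4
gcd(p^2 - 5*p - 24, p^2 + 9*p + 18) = p + 3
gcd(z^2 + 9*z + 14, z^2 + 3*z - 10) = 1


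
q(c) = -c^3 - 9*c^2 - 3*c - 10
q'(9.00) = -408.00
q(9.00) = -1495.00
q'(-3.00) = 24.00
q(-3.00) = -55.00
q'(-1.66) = 18.61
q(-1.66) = -25.25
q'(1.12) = -26.92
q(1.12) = -26.05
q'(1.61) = -39.76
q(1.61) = -42.33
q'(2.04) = -52.20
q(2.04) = -62.06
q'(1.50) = -36.75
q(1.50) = -38.12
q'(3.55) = -104.71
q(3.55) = -178.81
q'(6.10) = -224.43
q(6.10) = -590.17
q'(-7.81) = -45.41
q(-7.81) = -59.16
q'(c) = -3*c^2 - 18*c - 3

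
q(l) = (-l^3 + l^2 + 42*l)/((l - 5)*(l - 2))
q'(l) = (-3*l^2 + 2*l + 42)/((l - 5)*(l - 2)) - (-l^3 + l^2 + 42*l)/((l - 5)*(l - 2)^2) - (-l^3 + l^2 + 42*l)/((l - 5)^2*(l - 2)) = (-l^4 + 14*l^3 - 79*l^2 + 20*l + 420)/(l^4 - 14*l^3 + 69*l^2 - 140*l + 100)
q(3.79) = -54.99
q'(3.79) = -17.72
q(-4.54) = -1.23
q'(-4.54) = -0.78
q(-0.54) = -1.58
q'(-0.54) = 1.94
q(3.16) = -52.08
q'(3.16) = 7.99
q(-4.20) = -1.48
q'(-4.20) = -0.74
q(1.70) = 70.08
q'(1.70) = 291.93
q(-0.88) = -2.10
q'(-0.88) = 1.15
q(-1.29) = -2.43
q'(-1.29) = 0.54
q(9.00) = -9.64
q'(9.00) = -2.75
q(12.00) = -15.43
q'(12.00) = -1.48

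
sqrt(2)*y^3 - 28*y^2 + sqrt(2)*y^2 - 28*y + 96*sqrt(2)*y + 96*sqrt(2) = (y - 8*sqrt(2))*(y - 6*sqrt(2))*(sqrt(2)*y + sqrt(2))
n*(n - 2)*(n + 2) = n^3 - 4*n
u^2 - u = u*(u - 1)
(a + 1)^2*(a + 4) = a^3 + 6*a^2 + 9*a + 4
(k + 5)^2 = k^2 + 10*k + 25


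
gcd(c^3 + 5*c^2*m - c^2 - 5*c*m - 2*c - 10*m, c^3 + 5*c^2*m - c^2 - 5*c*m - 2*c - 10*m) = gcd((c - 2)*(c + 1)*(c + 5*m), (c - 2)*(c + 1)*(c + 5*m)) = c^3 + 5*c^2*m - c^2 - 5*c*m - 2*c - 10*m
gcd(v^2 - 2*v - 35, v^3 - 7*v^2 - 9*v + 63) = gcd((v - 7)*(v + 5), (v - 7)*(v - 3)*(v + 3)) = v - 7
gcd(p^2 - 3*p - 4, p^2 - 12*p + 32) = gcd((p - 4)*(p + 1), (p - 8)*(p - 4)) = p - 4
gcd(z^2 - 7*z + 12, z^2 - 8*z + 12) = 1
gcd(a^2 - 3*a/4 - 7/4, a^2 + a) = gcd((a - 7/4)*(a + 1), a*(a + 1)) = a + 1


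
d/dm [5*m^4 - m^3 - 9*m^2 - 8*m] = 20*m^3 - 3*m^2 - 18*m - 8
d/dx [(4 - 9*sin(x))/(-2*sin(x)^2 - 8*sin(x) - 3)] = (-18*sin(x)^2 + 16*sin(x) + 59)*cos(x)/(8*sin(x) - cos(2*x) + 4)^2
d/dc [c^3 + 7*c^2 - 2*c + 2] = 3*c^2 + 14*c - 2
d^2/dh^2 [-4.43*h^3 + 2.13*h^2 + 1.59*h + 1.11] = 4.26 - 26.58*h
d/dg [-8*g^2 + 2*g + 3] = 2 - 16*g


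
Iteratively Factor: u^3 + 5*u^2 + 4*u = (u + 4)*(u^2 + u) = (u + 1)*(u + 4)*(u)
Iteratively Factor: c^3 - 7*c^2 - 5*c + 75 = (c - 5)*(c^2 - 2*c - 15) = (c - 5)*(c + 3)*(c - 5)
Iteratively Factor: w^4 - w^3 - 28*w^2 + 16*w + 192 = (w - 4)*(w^3 + 3*w^2 - 16*w - 48) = (w - 4)*(w + 3)*(w^2 - 16) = (w - 4)*(w + 3)*(w + 4)*(w - 4)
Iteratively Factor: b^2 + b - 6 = (b + 3)*(b - 2)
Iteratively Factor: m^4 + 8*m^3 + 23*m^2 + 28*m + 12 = (m + 1)*(m^3 + 7*m^2 + 16*m + 12) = (m + 1)*(m + 2)*(m^2 + 5*m + 6) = (m + 1)*(m + 2)*(m + 3)*(m + 2)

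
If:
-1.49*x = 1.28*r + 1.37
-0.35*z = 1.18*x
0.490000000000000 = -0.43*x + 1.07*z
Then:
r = -0.93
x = -0.12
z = 0.41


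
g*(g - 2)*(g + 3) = g^3 + g^2 - 6*g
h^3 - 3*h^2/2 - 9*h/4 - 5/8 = (h - 5/2)*(h + 1/2)^2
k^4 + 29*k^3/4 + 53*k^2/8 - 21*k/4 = k*(k - 1/2)*(k + 7/4)*(k + 6)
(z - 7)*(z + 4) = z^2 - 3*z - 28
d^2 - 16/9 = (d - 4/3)*(d + 4/3)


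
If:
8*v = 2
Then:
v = 1/4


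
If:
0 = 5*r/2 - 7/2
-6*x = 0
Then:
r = 7/5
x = 0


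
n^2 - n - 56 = (n - 8)*(n + 7)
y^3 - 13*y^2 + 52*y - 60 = (y - 6)*(y - 5)*(y - 2)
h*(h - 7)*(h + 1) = h^3 - 6*h^2 - 7*h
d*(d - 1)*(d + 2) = d^3 + d^2 - 2*d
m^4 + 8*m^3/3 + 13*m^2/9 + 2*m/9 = m*(m + 1/3)^2*(m + 2)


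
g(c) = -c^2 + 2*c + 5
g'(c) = 2 - 2*c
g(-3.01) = -10.08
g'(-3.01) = 8.02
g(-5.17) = -32.07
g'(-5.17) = 12.34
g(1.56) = 5.69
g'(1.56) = -1.12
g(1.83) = 5.31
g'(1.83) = -1.66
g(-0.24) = 4.46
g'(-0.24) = 2.48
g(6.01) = -19.10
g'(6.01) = -10.02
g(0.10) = 5.19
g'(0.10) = 1.80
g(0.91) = 5.99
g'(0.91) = 0.18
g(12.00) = -115.00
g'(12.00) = -22.00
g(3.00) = 2.00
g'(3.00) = -4.00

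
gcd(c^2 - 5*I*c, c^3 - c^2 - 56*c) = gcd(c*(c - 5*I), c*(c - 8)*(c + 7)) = c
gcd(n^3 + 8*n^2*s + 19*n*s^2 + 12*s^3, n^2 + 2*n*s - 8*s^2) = n + 4*s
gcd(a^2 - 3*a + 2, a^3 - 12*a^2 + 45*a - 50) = a - 2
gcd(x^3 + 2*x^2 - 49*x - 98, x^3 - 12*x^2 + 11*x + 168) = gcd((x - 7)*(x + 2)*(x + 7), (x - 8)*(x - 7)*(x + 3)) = x - 7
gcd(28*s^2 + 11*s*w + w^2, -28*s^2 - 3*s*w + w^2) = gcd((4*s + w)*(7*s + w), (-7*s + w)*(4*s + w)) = 4*s + w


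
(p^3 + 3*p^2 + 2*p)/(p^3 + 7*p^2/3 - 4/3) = 3*p/(3*p - 2)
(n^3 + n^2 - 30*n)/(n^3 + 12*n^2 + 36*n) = (n - 5)/(n + 6)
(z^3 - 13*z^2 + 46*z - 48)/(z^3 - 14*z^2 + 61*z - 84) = (z^2 - 10*z + 16)/(z^2 - 11*z + 28)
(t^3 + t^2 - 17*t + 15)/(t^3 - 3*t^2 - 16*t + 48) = (t^2 + 4*t - 5)/(t^2 - 16)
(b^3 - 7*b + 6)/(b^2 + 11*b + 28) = (b^3 - 7*b + 6)/(b^2 + 11*b + 28)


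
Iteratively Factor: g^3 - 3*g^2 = (g)*(g^2 - 3*g) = g*(g - 3)*(g)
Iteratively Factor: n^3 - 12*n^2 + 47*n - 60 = (n - 4)*(n^2 - 8*n + 15) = (n - 5)*(n - 4)*(n - 3)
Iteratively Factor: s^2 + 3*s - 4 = (s - 1)*(s + 4)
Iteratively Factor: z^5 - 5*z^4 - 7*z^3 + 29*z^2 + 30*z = (z)*(z^4 - 5*z^3 - 7*z^2 + 29*z + 30) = z*(z - 3)*(z^3 - 2*z^2 - 13*z - 10) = z*(z - 3)*(z + 1)*(z^2 - 3*z - 10) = z*(z - 3)*(z + 1)*(z + 2)*(z - 5)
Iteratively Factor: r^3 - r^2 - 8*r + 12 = (r + 3)*(r^2 - 4*r + 4) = (r - 2)*(r + 3)*(r - 2)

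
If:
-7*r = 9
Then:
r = -9/7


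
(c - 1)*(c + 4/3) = c^2 + c/3 - 4/3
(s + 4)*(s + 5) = s^2 + 9*s + 20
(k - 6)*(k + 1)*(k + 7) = k^3 + 2*k^2 - 41*k - 42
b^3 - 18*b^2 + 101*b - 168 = (b - 8)*(b - 7)*(b - 3)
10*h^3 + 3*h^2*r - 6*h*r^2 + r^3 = (-5*h + r)*(-2*h + r)*(h + r)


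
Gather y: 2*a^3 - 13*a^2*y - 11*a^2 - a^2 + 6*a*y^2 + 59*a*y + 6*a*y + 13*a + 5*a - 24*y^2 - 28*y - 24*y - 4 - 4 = 2*a^3 - 12*a^2 + 18*a + y^2*(6*a - 24) + y*(-13*a^2 + 65*a - 52) - 8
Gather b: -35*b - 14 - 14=-35*b - 28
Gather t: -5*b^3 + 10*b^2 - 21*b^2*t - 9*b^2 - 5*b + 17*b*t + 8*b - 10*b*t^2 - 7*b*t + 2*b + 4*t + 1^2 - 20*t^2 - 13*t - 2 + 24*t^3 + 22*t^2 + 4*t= -5*b^3 + b^2 + 5*b + 24*t^3 + t^2*(2 - 10*b) + t*(-21*b^2 + 10*b - 5) - 1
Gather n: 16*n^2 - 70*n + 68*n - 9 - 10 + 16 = 16*n^2 - 2*n - 3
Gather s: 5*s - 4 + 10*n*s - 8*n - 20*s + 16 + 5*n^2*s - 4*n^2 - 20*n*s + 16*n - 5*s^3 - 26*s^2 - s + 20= -4*n^2 + 8*n - 5*s^3 - 26*s^2 + s*(5*n^2 - 10*n - 16) + 32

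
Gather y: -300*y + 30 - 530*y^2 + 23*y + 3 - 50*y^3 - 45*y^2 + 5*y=-50*y^3 - 575*y^2 - 272*y + 33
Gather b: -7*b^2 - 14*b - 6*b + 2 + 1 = -7*b^2 - 20*b + 3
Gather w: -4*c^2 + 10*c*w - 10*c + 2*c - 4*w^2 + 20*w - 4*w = -4*c^2 - 8*c - 4*w^2 + w*(10*c + 16)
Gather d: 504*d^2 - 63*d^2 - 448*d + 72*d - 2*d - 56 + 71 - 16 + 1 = 441*d^2 - 378*d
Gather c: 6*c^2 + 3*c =6*c^2 + 3*c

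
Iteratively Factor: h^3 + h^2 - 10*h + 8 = (h - 2)*(h^2 + 3*h - 4) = (h - 2)*(h + 4)*(h - 1)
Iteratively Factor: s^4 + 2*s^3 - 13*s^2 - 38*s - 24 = (s + 1)*(s^3 + s^2 - 14*s - 24) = (s + 1)*(s + 3)*(s^2 - 2*s - 8) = (s - 4)*(s + 1)*(s + 3)*(s + 2)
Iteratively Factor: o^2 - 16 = (o - 4)*(o + 4)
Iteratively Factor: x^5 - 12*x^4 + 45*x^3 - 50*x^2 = (x)*(x^4 - 12*x^3 + 45*x^2 - 50*x) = x*(x - 5)*(x^3 - 7*x^2 + 10*x) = x*(x - 5)^2*(x^2 - 2*x) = x^2*(x - 5)^2*(x - 2)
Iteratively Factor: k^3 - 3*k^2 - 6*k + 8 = (k - 1)*(k^2 - 2*k - 8) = (k - 4)*(k - 1)*(k + 2)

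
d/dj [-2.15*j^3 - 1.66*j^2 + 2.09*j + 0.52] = -6.45*j^2 - 3.32*j + 2.09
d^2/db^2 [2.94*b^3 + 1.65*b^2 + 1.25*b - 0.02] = 17.64*b + 3.3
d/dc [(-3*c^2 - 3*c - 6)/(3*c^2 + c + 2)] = 6*c*(c + 4)/(9*c^4 + 6*c^3 + 13*c^2 + 4*c + 4)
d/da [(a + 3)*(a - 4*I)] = 2*a + 3 - 4*I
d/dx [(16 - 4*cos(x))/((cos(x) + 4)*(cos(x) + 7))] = 4*(sin(x)^2 + 8*cos(x) + 71)*sin(x)/((cos(x) + 4)^2*(cos(x) + 7)^2)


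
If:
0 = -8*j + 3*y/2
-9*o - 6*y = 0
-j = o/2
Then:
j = 0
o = 0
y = 0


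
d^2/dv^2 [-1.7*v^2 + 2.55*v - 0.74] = -3.40000000000000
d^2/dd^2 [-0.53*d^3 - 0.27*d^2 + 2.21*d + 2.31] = -3.18*d - 0.54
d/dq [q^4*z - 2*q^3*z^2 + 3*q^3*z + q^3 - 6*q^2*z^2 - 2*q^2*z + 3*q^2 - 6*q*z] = 4*q^3*z - 6*q^2*z^2 + 9*q^2*z + 3*q^2 - 12*q*z^2 - 4*q*z + 6*q - 6*z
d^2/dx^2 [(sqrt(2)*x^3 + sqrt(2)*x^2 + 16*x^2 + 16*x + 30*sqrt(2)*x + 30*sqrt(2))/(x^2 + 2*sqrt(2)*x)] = 12*(sqrt(2)*x^3 + 2*x^3 + 15*sqrt(2)*x^2 + 60*x + 40*sqrt(2))/(x^3*(x^3 + 6*sqrt(2)*x^2 + 24*x + 16*sqrt(2)))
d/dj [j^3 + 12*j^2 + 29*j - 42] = 3*j^2 + 24*j + 29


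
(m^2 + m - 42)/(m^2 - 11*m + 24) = (m^2 + m - 42)/(m^2 - 11*m + 24)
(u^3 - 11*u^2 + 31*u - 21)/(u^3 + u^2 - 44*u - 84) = (u^2 - 4*u + 3)/(u^2 + 8*u + 12)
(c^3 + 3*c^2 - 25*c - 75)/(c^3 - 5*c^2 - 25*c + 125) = (c + 3)/(c - 5)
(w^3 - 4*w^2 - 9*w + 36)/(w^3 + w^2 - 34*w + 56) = (w^2 - 9)/(w^2 + 5*w - 14)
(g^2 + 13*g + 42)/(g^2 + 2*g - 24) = (g + 7)/(g - 4)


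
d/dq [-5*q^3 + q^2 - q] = -15*q^2 + 2*q - 1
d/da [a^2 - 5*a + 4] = 2*a - 5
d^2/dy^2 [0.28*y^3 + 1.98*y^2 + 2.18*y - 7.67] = 1.68*y + 3.96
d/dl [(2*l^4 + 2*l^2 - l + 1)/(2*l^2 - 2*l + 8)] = (4*l^5 - 6*l^4 + 32*l^3 - l^2 + 14*l - 3)/(2*(l^4 - 2*l^3 + 9*l^2 - 8*l + 16))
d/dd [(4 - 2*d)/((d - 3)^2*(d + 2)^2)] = 2*(2*(d - 3)*(d - 2) - (d - 3)*(d + 2) + 2*(d - 2)*(d + 2))/((d - 3)^3*(d + 2)^3)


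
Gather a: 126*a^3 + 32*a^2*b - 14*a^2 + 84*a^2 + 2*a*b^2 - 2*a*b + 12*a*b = 126*a^3 + a^2*(32*b + 70) + a*(2*b^2 + 10*b)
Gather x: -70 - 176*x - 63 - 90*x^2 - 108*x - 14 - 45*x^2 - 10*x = -135*x^2 - 294*x - 147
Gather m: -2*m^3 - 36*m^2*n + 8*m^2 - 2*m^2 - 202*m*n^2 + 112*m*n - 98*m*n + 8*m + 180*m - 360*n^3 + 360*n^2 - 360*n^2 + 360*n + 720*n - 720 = -2*m^3 + m^2*(6 - 36*n) + m*(-202*n^2 + 14*n + 188) - 360*n^3 + 1080*n - 720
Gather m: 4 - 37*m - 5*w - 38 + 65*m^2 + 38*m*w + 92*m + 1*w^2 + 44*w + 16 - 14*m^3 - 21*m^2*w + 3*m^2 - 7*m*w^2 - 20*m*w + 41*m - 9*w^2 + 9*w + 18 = -14*m^3 + m^2*(68 - 21*w) + m*(-7*w^2 + 18*w + 96) - 8*w^2 + 48*w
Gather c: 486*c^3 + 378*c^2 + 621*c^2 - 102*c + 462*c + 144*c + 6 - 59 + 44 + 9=486*c^3 + 999*c^2 + 504*c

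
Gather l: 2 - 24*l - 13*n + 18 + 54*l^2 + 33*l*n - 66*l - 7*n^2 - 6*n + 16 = 54*l^2 + l*(33*n - 90) - 7*n^2 - 19*n + 36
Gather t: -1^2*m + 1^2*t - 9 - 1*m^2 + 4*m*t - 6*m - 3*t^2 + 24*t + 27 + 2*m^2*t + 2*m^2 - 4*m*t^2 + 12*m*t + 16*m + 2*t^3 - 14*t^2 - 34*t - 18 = m^2 + 9*m + 2*t^3 + t^2*(-4*m - 17) + t*(2*m^2 + 16*m - 9)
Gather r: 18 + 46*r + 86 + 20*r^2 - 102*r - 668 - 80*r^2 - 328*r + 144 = -60*r^2 - 384*r - 420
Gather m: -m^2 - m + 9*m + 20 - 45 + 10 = -m^2 + 8*m - 15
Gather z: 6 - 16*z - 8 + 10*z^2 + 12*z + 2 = 10*z^2 - 4*z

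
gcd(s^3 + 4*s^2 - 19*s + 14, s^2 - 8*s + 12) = s - 2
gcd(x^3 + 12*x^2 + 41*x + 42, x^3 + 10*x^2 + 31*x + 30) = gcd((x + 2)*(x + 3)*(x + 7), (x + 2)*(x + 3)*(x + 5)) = x^2 + 5*x + 6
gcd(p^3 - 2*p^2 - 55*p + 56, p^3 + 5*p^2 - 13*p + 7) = p^2 + 6*p - 7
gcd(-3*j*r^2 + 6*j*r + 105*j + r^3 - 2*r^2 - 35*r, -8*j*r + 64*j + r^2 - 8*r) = 1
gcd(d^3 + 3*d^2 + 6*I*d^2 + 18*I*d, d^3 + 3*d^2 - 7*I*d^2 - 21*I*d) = d^2 + 3*d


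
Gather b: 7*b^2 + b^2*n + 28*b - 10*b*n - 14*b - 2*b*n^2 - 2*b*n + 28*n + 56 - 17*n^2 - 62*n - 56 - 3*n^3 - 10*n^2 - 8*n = b^2*(n + 7) + b*(-2*n^2 - 12*n + 14) - 3*n^3 - 27*n^2 - 42*n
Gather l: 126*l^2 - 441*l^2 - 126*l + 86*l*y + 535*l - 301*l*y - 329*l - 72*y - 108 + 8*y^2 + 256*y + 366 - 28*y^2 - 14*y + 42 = -315*l^2 + l*(80 - 215*y) - 20*y^2 + 170*y + 300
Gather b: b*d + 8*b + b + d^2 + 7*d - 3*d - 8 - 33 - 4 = b*(d + 9) + d^2 + 4*d - 45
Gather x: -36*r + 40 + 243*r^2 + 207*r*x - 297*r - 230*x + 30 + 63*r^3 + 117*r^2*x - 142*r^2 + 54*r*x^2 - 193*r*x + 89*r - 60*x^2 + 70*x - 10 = 63*r^3 + 101*r^2 - 244*r + x^2*(54*r - 60) + x*(117*r^2 + 14*r - 160) + 60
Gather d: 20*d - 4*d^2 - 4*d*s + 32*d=-4*d^2 + d*(52 - 4*s)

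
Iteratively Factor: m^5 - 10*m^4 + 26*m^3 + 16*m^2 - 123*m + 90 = (m - 5)*(m^4 - 5*m^3 + m^2 + 21*m - 18) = (m - 5)*(m - 3)*(m^3 - 2*m^2 - 5*m + 6) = (m - 5)*(m - 3)^2*(m^2 + m - 2) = (m - 5)*(m - 3)^2*(m - 1)*(m + 2)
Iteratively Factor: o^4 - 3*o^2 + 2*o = (o)*(o^3 - 3*o + 2) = o*(o - 1)*(o^2 + o - 2) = o*(o - 1)*(o + 2)*(o - 1)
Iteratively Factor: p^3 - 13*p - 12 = (p - 4)*(p^2 + 4*p + 3) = (p - 4)*(p + 1)*(p + 3)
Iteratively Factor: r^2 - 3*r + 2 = (r - 2)*(r - 1)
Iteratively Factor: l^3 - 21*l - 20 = (l + 1)*(l^2 - l - 20) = (l - 5)*(l + 1)*(l + 4)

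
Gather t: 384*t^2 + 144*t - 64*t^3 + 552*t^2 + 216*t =-64*t^3 + 936*t^2 + 360*t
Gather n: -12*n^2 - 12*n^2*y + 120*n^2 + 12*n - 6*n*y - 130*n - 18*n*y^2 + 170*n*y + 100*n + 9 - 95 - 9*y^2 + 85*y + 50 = n^2*(108 - 12*y) + n*(-18*y^2 + 164*y - 18) - 9*y^2 + 85*y - 36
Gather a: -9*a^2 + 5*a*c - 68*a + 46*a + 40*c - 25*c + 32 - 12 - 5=-9*a^2 + a*(5*c - 22) + 15*c + 15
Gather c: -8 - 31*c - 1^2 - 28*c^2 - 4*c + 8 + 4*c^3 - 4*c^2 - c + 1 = 4*c^3 - 32*c^2 - 36*c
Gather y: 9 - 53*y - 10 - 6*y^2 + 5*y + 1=-6*y^2 - 48*y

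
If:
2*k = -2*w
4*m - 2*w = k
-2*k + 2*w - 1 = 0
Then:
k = -1/4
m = 1/16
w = 1/4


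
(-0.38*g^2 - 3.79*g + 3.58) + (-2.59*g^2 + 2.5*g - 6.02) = -2.97*g^2 - 1.29*g - 2.44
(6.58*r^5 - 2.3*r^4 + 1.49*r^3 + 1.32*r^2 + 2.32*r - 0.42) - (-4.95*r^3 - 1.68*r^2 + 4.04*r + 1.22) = 6.58*r^5 - 2.3*r^4 + 6.44*r^3 + 3.0*r^2 - 1.72*r - 1.64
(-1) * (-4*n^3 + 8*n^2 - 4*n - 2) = 4*n^3 - 8*n^2 + 4*n + 2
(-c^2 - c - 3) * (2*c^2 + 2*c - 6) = -2*c^4 - 4*c^3 - 2*c^2 + 18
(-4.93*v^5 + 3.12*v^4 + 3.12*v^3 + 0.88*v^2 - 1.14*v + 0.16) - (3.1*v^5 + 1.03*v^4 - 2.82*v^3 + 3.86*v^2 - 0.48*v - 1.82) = -8.03*v^5 + 2.09*v^4 + 5.94*v^3 - 2.98*v^2 - 0.66*v + 1.98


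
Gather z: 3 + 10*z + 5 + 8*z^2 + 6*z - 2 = 8*z^2 + 16*z + 6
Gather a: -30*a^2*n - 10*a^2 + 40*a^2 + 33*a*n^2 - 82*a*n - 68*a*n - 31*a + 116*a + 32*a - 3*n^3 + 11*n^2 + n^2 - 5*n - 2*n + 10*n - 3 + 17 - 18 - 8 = a^2*(30 - 30*n) + a*(33*n^2 - 150*n + 117) - 3*n^3 + 12*n^2 + 3*n - 12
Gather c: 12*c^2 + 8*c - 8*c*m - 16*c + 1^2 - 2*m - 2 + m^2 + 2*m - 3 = 12*c^2 + c*(-8*m - 8) + m^2 - 4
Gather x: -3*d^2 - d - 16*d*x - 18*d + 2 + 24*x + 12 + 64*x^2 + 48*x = -3*d^2 - 19*d + 64*x^2 + x*(72 - 16*d) + 14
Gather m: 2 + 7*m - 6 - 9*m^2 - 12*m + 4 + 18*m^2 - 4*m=9*m^2 - 9*m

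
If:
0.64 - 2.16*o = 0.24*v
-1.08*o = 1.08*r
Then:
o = 0.296296296296296 - 0.111111111111111*v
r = 0.111111111111111*v - 0.296296296296296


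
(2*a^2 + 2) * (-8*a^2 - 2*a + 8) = -16*a^4 - 4*a^3 - 4*a + 16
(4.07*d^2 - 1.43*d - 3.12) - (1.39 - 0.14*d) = 4.07*d^2 - 1.29*d - 4.51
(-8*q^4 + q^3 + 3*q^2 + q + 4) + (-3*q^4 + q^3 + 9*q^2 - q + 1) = -11*q^4 + 2*q^3 + 12*q^2 + 5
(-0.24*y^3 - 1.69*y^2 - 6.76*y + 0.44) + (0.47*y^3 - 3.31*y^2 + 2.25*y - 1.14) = 0.23*y^3 - 5.0*y^2 - 4.51*y - 0.7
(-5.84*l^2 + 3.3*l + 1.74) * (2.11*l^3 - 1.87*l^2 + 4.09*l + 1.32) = -12.3224*l^5 + 17.8838*l^4 - 26.3852*l^3 + 2.5344*l^2 + 11.4726*l + 2.2968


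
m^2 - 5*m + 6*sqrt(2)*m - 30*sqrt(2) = (m - 5)*(m + 6*sqrt(2))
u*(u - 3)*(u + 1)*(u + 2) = u^4 - 7*u^2 - 6*u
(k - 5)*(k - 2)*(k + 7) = k^3 - 39*k + 70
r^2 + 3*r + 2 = (r + 1)*(r + 2)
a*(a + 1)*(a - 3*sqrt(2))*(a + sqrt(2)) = a^4 - 2*sqrt(2)*a^3 + a^3 - 6*a^2 - 2*sqrt(2)*a^2 - 6*a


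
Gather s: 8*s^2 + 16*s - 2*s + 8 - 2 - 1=8*s^2 + 14*s + 5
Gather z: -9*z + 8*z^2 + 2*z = 8*z^2 - 7*z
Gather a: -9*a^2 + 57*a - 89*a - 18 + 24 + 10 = -9*a^2 - 32*a + 16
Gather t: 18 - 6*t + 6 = 24 - 6*t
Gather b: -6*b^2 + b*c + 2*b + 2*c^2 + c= -6*b^2 + b*(c + 2) + 2*c^2 + c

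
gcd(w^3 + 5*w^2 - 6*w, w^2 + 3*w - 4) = w - 1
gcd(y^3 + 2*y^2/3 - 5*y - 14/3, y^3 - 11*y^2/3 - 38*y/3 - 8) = y + 1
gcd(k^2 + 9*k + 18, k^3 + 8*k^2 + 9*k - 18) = k^2 + 9*k + 18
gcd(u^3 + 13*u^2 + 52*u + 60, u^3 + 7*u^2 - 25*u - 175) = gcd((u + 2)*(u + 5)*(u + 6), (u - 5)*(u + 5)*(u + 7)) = u + 5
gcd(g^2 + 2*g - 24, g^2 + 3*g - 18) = g + 6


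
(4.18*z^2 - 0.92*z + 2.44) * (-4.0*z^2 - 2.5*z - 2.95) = -16.72*z^4 - 6.77*z^3 - 19.791*z^2 - 3.386*z - 7.198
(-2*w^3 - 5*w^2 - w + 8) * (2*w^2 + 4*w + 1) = -4*w^5 - 18*w^4 - 24*w^3 + 7*w^2 + 31*w + 8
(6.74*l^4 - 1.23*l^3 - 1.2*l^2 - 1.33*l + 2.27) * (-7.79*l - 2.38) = -52.5046*l^5 - 6.4595*l^4 + 12.2754*l^3 + 13.2167*l^2 - 14.5179*l - 5.4026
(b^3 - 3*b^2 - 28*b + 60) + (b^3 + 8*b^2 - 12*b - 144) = 2*b^3 + 5*b^2 - 40*b - 84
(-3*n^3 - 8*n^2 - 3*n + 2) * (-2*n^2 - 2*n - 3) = 6*n^5 + 22*n^4 + 31*n^3 + 26*n^2 + 5*n - 6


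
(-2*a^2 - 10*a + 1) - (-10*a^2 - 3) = 8*a^2 - 10*a + 4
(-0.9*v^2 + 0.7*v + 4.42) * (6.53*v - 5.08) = -5.877*v^3 + 9.143*v^2 + 25.3066*v - 22.4536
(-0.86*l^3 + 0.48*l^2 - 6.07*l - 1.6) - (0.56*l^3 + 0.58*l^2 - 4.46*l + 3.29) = -1.42*l^3 - 0.1*l^2 - 1.61*l - 4.89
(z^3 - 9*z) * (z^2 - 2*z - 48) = z^5 - 2*z^4 - 57*z^3 + 18*z^2 + 432*z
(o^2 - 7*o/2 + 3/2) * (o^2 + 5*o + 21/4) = o^4 + 3*o^3/2 - 43*o^2/4 - 87*o/8 + 63/8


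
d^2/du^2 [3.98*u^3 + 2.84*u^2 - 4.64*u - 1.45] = 23.88*u + 5.68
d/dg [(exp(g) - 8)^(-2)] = -2*exp(g)/(exp(g) - 8)^3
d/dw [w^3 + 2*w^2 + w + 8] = 3*w^2 + 4*w + 1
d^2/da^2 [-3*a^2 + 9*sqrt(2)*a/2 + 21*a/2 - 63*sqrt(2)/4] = -6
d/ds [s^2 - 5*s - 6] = 2*s - 5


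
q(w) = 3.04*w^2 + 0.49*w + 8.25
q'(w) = 6.08*w + 0.49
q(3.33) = 43.59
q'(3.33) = 20.74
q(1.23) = 13.45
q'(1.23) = 7.97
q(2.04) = 21.90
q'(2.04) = 12.89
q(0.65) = 9.85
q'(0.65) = 4.44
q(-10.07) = 311.59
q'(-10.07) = -60.74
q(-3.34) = 40.53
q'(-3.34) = -19.82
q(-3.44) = 42.54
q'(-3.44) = -20.43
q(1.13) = 12.69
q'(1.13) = 7.36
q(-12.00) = 440.13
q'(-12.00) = -72.47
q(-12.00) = 440.13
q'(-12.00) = -72.47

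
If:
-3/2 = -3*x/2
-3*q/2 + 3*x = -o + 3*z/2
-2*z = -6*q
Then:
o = 2*z - 3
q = z/3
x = 1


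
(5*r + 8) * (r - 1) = 5*r^2 + 3*r - 8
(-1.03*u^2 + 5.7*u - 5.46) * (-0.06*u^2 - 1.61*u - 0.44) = 0.0618*u^4 + 1.3163*u^3 - 8.3962*u^2 + 6.2826*u + 2.4024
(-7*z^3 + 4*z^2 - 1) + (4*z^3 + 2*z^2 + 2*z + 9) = -3*z^3 + 6*z^2 + 2*z + 8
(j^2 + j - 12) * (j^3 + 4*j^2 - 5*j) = j^5 + 5*j^4 - 13*j^3 - 53*j^2 + 60*j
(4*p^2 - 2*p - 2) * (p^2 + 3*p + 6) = 4*p^4 + 10*p^3 + 16*p^2 - 18*p - 12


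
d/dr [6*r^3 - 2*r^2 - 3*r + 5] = 18*r^2 - 4*r - 3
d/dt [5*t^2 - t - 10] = 10*t - 1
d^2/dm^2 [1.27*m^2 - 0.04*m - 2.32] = 2.54000000000000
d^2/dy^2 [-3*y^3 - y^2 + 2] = -18*y - 2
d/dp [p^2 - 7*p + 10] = 2*p - 7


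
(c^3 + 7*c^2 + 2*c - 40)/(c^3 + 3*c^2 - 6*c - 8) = (c + 5)/(c + 1)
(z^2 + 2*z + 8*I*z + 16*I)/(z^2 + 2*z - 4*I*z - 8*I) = (z + 8*I)/(z - 4*I)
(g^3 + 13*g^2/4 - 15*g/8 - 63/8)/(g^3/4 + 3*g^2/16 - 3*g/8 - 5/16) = 2*(8*g^3 + 26*g^2 - 15*g - 63)/(4*g^3 + 3*g^2 - 6*g - 5)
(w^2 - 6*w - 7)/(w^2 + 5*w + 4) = (w - 7)/(w + 4)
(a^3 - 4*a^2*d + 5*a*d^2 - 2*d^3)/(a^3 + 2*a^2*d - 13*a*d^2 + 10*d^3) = (a - d)/(a + 5*d)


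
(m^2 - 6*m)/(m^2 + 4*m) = (m - 6)/(m + 4)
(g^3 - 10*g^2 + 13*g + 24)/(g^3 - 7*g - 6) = (g - 8)/(g + 2)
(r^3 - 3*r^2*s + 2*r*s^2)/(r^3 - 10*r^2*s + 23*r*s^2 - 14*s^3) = r/(r - 7*s)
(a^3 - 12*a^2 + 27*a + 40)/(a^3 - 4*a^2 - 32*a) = (a^2 - 4*a - 5)/(a*(a + 4))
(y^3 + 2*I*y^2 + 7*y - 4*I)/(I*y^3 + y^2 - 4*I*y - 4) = (-I*y^2 + 3*y - 4*I)/(y^2 - 4)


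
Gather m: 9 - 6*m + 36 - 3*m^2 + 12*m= -3*m^2 + 6*m + 45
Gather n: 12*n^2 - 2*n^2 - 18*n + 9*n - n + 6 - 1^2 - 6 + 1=10*n^2 - 10*n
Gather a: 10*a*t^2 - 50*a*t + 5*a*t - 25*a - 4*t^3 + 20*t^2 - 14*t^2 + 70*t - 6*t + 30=a*(10*t^2 - 45*t - 25) - 4*t^3 + 6*t^2 + 64*t + 30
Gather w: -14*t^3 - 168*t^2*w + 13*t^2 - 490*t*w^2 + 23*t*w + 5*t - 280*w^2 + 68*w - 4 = -14*t^3 + 13*t^2 + 5*t + w^2*(-490*t - 280) + w*(-168*t^2 + 23*t + 68) - 4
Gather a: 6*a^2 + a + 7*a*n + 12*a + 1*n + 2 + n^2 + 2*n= 6*a^2 + a*(7*n + 13) + n^2 + 3*n + 2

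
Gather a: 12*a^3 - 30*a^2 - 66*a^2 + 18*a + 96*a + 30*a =12*a^3 - 96*a^2 + 144*a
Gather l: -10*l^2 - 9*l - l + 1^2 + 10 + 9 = -10*l^2 - 10*l + 20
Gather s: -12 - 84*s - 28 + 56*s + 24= -28*s - 16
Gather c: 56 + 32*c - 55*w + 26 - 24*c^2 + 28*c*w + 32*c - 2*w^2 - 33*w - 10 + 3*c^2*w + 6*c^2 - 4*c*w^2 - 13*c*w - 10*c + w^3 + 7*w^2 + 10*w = c^2*(3*w - 18) + c*(-4*w^2 + 15*w + 54) + w^3 + 5*w^2 - 78*w + 72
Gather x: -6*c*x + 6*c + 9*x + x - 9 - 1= 6*c + x*(10 - 6*c) - 10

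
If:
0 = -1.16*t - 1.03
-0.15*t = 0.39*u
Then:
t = -0.89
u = 0.34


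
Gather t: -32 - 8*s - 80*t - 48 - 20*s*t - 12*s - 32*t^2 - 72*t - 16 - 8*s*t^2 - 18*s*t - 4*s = -24*s + t^2*(-8*s - 32) + t*(-38*s - 152) - 96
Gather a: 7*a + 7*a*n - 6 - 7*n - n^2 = a*(7*n + 7) - n^2 - 7*n - 6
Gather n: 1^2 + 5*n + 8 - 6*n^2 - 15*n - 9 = -6*n^2 - 10*n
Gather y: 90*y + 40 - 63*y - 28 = 27*y + 12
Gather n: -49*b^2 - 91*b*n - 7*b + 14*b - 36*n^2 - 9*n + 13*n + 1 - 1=-49*b^2 + 7*b - 36*n^2 + n*(4 - 91*b)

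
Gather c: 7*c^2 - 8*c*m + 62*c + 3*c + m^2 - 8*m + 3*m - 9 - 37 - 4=7*c^2 + c*(65 - 8*m) + m^2 - 5*m - 50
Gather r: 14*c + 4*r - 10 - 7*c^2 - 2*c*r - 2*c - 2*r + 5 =-7*c^2 + 12*c + r*(2 - 2*c) - 5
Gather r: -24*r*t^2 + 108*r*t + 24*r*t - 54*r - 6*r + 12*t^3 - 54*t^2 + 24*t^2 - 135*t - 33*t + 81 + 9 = r*(-24*t^2 + 132*t - 60) + 12*t^3 - 30*t^2 - 168*t + 90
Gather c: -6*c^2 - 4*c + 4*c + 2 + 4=6 - 6*c^2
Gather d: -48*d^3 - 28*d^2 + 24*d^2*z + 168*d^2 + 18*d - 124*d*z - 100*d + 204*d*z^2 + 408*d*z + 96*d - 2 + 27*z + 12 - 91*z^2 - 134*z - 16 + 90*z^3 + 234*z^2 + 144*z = -48*d^3 + d^2*(24*z + 140) + d*(204*z^2 + 284*z + 14) + 90*z^3 + 143*z^2 + 37*z - 6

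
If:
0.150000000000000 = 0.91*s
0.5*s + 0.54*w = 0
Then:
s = 0.16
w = -0.15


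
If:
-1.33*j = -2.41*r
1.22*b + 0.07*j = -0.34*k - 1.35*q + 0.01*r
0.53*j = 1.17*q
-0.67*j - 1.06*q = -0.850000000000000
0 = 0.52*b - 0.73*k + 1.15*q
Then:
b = -0.46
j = 0.74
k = 0.20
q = 0.33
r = 0.41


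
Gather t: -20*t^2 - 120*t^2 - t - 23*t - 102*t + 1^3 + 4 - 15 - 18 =-140*t^2 - 126*t - 28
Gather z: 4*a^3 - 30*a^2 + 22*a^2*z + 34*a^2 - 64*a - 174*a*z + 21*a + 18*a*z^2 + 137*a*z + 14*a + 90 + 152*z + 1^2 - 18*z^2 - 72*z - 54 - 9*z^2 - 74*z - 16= 4*a^3 + 4*a^2 - 29*a + z^2*(18*a - 27) + z*(22*a^2 - 37*a + 6) + 21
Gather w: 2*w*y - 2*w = w*(2*y - 2)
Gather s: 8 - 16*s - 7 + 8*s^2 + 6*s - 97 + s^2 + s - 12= 9*s^2 - 9*s - 108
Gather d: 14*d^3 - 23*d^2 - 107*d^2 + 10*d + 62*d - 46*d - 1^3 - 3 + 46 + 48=14*d^3 - 130*d^2 + 26*d + 90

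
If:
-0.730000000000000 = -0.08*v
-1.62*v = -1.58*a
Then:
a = 9.36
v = 9.12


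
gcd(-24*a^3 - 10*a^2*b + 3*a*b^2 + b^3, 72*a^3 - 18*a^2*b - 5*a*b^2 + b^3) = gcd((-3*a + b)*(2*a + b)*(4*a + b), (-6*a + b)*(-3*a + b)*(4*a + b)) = 12*a^2 - a*b - b^2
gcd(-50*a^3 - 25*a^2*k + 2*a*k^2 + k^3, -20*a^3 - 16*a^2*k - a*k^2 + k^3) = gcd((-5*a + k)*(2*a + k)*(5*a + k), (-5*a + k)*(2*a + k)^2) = 10*a^2 + 3*a*k - k^2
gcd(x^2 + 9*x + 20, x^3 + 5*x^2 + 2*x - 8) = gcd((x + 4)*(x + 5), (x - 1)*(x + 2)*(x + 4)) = x + 4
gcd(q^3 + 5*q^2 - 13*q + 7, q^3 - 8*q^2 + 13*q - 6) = q^2 - 2*q + 1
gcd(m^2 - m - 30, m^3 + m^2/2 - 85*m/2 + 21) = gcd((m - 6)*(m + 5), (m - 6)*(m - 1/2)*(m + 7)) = m - 6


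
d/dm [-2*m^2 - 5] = -4*m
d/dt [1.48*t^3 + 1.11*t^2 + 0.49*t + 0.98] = 4.44*t^2 + 2.22*t + 0.49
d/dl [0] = 0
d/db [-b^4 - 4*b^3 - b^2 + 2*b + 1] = -4*b^3 - 12*b^2 - 2*b + 2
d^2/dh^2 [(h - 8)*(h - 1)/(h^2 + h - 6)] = 4*(-5*h^3 + 21*h^2 - 69*h + 19)/(h^6 + 3*h^5 - 15*h^4 - 35*h^3 + 90*h^2 + 108*h - 216)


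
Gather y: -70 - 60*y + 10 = -60*y - 60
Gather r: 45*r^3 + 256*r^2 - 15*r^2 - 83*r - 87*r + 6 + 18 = 45*r^3 + 241*r^2 - 170*r + 24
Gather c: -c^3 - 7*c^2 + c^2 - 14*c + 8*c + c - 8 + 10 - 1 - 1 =-c^3 - 6*c^2 - 5*c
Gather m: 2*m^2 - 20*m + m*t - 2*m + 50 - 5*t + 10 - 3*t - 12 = 2*m^2 + m*(t - 22) - 8*t + 48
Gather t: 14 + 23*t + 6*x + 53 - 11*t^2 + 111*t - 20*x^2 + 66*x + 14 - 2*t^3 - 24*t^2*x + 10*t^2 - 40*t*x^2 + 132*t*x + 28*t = -2*t^3 + t^2*(-24*x - 1) + t*(-40*x^2 + 132*x + 162) - 20*x^2 + 72*x + 81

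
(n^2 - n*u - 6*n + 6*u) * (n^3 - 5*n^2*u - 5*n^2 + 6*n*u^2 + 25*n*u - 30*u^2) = n^5 - 6*n^4*u - 11*n^4 + 11*n^3*u^2 + 66*n^3*u + 30*n^3 - 6*n^2*u^3 - 121*n^2*u^2 - 180*n^2*u + 66*n*u^3 + 330*n*u^2 - 180*u^3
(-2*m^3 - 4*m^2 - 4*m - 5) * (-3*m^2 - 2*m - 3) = 6*m^5 + 16*m^4 + 26*m^3 + 35*m^2 + 22*m + 15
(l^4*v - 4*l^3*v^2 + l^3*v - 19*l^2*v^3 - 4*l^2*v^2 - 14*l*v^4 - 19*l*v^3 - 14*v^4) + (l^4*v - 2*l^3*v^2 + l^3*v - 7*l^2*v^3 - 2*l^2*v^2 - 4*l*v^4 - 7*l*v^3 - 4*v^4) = 2*l^4*v - 6*l^3*v^2 + 2*l^3*v - 26*l^2*v^3 - 6*l^2*v^2 - 18*l*v^4 - 26*l*v^3 - 18*v^4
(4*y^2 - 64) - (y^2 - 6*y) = 3*y^2 + 6*y - 64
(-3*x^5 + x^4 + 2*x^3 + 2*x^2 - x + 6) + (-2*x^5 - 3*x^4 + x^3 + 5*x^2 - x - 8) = -5*x^5 - 2*x^4 + 3*x^3 + 7*x^2 - 2*x - 2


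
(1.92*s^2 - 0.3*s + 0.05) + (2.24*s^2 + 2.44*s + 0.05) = 4.16*s^2 + 2.14*s + 0.1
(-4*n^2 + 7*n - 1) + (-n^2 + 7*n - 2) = -5*n^2 + 14*n - 3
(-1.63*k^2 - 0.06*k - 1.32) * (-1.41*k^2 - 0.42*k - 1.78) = 2.2983*k^4 + 0.7692*k^3 + 4.7878*k^2 + 0.6612*k + 2.3496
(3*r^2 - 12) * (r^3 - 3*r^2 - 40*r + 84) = 3*r^5 - 9*r^4 - 132*r^3 + 288*r^2 + 480*r - 1008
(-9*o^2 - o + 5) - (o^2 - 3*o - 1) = -10*o^2 + 2*o + 6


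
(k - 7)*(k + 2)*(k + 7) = k^3 + 2*k^2 - 49*k - 98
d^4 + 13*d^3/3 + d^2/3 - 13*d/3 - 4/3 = (d - 1)*(d + 1/3)*(d + 1)*(d + 4)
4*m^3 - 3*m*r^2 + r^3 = (-2*m + r)^2*(m + r)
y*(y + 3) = y^2 + 3*y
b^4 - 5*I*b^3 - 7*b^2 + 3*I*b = b*(b - 3*I)*(b - I)^2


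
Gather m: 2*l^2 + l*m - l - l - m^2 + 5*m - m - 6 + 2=2*l^2 - 2*l - m^2 + m*(l + 4) - 4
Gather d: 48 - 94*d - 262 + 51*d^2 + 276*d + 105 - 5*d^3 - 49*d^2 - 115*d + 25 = -5*d^3 + 2*d^2 + 67*d - 84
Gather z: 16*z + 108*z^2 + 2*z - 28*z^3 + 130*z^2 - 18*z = -28*z^3 + 238*z^2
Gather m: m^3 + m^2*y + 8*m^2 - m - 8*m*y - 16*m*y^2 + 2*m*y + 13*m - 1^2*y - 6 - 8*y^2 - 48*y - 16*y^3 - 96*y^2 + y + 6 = m^3 + m^2*(y + 8) + m*(-16*y^2 - 6*y + 12) - 16*y^3 - 104*y^2 - 48*y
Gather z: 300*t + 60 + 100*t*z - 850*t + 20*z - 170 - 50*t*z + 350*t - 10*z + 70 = -200*t + z*(50*t + 10) - 40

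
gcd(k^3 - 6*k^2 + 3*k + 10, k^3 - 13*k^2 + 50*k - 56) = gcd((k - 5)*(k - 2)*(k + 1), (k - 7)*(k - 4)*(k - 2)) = k - 2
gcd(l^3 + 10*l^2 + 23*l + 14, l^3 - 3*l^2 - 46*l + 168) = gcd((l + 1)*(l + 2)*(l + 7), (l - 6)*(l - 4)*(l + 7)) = l + 7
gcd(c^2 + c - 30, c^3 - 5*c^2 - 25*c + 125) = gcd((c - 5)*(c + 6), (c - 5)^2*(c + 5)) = c - 5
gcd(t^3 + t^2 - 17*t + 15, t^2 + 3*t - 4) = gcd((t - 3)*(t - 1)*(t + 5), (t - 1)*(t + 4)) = t - 1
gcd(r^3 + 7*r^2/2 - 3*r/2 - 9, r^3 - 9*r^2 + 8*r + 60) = r + 2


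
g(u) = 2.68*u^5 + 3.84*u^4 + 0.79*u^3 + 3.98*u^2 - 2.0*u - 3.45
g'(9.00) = 99376.45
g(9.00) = 184322.40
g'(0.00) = -2.00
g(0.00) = -3.45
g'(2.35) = 637.81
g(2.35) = 333.27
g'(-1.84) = 49.29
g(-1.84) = -3.72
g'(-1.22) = -6.39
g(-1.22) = 4.74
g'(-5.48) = 9582.26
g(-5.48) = -9784.53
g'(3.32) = 2240.65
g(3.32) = 1610.22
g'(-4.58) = 4431.72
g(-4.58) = -3697.92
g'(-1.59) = 15.24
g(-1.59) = 3.92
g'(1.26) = 76.29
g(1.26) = 20.12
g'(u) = 13.4*u^4 + 15.36*u^3 + 2.37*u^2 + 7.96*u - 2.0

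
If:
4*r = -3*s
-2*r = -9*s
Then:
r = 0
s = 0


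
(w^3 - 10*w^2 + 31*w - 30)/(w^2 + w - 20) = (w^3 - 10*w^2 + 31*w - 30)/(w^2 + w - 20)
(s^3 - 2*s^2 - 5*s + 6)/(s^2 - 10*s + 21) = (s^2 + s - 2)/(s - 7)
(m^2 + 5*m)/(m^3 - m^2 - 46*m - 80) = m/(m^2 - 6*m - 16)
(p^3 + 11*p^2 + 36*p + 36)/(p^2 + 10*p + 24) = (p^2 + 5*p + 6)/(p + 4)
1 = 1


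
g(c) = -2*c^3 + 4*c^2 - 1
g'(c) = -6*c^2 + 8*c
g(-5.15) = 378.27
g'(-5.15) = -200.34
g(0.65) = 0.14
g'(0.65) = 2.66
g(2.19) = -2.82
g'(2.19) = -11.26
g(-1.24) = 8.96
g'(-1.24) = -19.15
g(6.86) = -458.42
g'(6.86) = -227.48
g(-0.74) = 2.00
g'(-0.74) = -9.21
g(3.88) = -57.60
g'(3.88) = -59.29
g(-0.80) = 2.58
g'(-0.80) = -10.24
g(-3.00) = 89.00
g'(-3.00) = -78.00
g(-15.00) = 7649.00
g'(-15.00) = -1470.00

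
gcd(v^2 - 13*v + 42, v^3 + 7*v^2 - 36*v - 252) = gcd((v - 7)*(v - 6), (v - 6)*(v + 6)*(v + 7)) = v - 6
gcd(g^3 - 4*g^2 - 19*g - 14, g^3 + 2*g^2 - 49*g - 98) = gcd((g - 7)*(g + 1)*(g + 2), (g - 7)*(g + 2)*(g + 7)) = g^2 - 5*g - 14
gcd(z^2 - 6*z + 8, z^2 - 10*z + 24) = z - 4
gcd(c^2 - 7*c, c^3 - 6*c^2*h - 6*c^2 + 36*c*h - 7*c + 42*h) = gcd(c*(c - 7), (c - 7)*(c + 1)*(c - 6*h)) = c - 7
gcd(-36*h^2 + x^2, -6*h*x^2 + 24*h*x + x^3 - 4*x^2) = -6*h + x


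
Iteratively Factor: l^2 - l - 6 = (l + 2)*(l - 3)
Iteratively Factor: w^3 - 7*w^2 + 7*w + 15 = (w - 5)*(w^2 - 2*w - 3) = (w - 5)*(w + 1)*(w - 3)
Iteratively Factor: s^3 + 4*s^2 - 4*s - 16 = (s - 2)*(s^2 + 6*s + 8) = (s - 2)*(s + 2)*(s + 4)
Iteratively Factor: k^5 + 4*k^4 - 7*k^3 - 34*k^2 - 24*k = (k + 4)*(k^4 - 7*k^2 - 6*k) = (k + 2)*(k + 4)*(k^3 - 2*k^2 - 3*k) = (k - 3)*(k + 2)*(k + 4)*(k^2 + k) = k*(k - 3)*(k + 2)*(k + 4)*(k + 1)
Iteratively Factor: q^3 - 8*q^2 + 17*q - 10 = (q - 2)*(q^2 - 6*q + 5) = (q - 5)*(q - 2)*(q - 1)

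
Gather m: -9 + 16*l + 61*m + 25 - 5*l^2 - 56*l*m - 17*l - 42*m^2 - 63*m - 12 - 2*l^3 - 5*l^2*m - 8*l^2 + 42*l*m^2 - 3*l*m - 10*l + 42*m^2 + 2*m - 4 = -2*l^3 - 13*l^2 + 42*l*m^2 - 11*l + m*(-5*l^2 - 59*l)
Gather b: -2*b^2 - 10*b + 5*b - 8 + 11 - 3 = -2*b^2 - 5*b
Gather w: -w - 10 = -w - 10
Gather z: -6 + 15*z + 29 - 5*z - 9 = 10*z + 14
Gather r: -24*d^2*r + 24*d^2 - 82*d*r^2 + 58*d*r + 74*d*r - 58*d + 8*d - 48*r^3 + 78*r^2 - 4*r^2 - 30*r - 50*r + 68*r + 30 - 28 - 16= 24*d^2 - 50*d - 48*r^3 + r^2*(74 - 82*d) + r*(-24*d^2 + 132*d - 12) - 14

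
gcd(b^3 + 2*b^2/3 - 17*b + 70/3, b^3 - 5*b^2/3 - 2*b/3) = b - 2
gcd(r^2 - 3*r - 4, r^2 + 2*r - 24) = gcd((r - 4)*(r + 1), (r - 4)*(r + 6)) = r - 4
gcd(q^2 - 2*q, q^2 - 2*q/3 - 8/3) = q - 2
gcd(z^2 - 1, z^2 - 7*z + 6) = z - 1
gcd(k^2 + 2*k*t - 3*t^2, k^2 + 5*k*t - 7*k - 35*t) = 1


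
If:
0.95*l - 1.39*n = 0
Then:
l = 1.46315789473684*n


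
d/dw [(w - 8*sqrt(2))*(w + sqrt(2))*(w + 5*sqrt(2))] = 3*w^2 - 4*sqrt(2)*w - 86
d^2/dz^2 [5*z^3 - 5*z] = 30*z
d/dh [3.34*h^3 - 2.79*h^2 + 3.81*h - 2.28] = 10.02*h^2 - 5.58*h + 3.81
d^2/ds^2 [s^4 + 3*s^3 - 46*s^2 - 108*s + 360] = 12*s^2 + 18*s - 92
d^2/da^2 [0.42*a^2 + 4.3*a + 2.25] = 0.840000000000000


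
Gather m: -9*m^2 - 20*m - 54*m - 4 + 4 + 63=-9*m^2 - 74*m + 63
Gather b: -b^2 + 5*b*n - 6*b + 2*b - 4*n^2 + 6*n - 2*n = -b^2 + b*(5*n - 4) - 4*n^2 + 4*n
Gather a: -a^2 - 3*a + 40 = -a^2 - 3*a + 40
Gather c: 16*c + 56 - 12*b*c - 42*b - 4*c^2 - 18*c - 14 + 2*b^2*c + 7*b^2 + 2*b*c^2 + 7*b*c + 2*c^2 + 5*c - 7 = 7*b^2 - 42*b + c^2*(2*b - 2) + c*(2*b^2 - 5*b + 3) + 35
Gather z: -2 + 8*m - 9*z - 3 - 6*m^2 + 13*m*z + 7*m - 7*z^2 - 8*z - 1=-6*m^2 + 15*m - 7*z^2 + z*(13*m - 17) - 6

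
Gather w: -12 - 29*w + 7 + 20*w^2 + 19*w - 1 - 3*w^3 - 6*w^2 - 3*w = -3*w^3 + 14*w^2 - 13*w - 6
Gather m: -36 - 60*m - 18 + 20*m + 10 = -40*m - 44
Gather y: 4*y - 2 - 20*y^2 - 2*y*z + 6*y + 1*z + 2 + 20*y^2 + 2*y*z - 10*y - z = 0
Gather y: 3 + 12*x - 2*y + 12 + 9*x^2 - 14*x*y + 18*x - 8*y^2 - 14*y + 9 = 9*x^2 + 30*x - 8*y^2 + y*(-14*x - 16) + 24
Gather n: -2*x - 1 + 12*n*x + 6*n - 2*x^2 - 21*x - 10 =n*(12*x + 6) - 2*x^2 - 23*x - 11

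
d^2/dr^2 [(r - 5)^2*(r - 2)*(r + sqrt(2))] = 12*r^2 - 72*r + 6*sqrt(2)*r - 24*sqrt(2) + 90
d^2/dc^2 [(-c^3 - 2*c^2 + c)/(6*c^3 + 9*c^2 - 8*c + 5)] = 4*(-9*c^6 - 18*c^5 + 27*c^4 + 193*c^3 + 105*c^2 - 105*c - 5)/(216*c^9 + 972*c^8 + 594*c^7 - 1323*c^6 + 828*c^5 + 1503*c^4 - 2222*c^3 + 1635*c^2 - 600*c + 125)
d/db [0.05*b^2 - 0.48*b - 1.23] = 0.1*b - 0.48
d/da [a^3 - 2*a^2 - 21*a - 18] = 3*a^2 - 4*a - 21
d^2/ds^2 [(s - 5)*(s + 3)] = 2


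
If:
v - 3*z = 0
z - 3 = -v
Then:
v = 9/4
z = 3/4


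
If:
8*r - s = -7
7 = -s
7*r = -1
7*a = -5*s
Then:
No Solution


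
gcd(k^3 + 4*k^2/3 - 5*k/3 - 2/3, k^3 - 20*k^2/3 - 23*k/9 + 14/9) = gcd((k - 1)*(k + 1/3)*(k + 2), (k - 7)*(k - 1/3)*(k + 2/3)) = 1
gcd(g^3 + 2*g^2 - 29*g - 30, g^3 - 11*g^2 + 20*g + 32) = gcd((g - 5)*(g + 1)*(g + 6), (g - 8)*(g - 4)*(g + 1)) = g + 1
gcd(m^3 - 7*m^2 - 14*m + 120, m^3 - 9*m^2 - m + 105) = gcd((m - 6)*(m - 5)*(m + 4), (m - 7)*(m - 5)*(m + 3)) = m - 5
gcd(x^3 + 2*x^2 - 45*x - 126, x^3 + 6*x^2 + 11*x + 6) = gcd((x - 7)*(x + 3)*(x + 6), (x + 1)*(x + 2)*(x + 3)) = x + 3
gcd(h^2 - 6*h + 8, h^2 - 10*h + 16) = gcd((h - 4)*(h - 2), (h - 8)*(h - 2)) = h - 2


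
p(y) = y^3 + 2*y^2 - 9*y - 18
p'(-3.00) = 6.00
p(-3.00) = 0.00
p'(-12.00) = 375.00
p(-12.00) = -1350.00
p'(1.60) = 5.08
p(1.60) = -23.18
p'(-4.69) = 38.23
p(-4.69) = -34.96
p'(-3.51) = 13.92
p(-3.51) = -5.01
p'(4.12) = 58.40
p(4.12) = 48.80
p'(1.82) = 8.22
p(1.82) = -21.73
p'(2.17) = 13.81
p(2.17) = -17.89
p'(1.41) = 2.60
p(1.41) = -23.91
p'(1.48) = 3.49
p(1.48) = -23.70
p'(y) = 3*y^2 + 4*y - 9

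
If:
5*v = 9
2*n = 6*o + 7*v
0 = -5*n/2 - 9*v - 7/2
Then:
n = -197/25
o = -709/150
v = 9/5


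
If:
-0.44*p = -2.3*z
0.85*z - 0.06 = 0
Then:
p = 0.37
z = 0.07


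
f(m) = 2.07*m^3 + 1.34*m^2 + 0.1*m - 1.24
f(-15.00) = -6687.49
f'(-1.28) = 6.84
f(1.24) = 4.89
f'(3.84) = 101.96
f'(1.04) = 9.60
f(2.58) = 43.49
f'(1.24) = 12.97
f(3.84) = 136.11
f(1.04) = 2.64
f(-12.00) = -3386.44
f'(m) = 6.21*m^2 + 2.68*m + 0.1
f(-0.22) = -1.22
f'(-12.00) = 862.18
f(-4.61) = -176.03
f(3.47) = 101.73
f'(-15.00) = 1357.15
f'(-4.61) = 119.72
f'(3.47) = 84.17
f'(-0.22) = -0.19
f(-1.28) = -3.51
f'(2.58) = 48.35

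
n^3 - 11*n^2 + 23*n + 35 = (n - 7)*(n - 5)*(n + 1)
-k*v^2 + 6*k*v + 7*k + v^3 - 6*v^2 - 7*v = (-k + v)*(v - 7)*(v + 1)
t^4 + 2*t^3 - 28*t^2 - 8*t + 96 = (t - 4)*(t - 2)*(t + 2)*(t + 6)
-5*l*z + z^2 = z*(-5*l + z)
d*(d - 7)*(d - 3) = d^3 - 10*d^2 + 21*d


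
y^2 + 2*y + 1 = (y + 1)^2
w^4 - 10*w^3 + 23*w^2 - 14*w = w*(w - 7)*(w - 2)*(w - 1)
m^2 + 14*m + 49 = (m + 7)^2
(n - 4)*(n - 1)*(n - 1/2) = n^3 - 11*n^2/2 + 13*n/2 - 2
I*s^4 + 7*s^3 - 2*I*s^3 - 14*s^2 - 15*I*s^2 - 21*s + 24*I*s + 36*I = (s - 3)*(s - 4*I)*(s - 3*I)*(I*s + I)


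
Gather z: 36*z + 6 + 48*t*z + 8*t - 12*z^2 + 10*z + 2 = 8*t - 12*z^2 + z*(48*t + 46) + 8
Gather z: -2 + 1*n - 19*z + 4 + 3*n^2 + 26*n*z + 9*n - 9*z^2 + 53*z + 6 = 3*n^2 + 10*n - 9*z^2 + z*(26*n + 34) + 8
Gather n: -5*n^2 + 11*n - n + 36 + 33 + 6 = -5*n^2 + 10*n + 75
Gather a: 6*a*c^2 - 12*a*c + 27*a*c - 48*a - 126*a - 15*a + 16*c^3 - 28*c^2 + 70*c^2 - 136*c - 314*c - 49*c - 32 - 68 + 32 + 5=a*(6*c^2 + 15*c - 189) + 16*c^3 + 42*c^2 - 499*c - 63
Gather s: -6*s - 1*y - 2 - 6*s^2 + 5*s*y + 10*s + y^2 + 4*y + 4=-6*s^2 + s*(5*y + 4) + y^2 + 3*y + 2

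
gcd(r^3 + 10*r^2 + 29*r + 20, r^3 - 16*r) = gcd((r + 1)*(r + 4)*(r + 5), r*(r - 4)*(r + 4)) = r + 4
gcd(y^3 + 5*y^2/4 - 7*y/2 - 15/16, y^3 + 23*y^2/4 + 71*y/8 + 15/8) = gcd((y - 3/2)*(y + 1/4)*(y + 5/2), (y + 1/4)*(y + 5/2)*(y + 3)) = y^2 + 11*y/4 + 5/8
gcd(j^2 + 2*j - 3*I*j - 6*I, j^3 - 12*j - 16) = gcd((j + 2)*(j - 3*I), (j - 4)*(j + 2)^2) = j + 2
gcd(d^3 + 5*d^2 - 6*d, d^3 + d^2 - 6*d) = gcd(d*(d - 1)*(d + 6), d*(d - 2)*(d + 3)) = d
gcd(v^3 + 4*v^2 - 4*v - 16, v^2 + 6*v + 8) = v^2 + 6*v + 8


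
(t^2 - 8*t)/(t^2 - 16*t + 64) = t/(t - 8)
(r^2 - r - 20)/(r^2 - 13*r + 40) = (r + 4)/(r - 8)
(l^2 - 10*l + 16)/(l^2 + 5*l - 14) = (l - 8)/(l + 7)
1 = 1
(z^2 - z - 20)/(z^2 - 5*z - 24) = (-z^2 + z + 20)/(-z^2 + 5*z + 24)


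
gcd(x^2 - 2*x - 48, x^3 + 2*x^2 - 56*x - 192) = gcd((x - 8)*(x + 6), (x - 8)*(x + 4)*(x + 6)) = x^2 - 2*x - 48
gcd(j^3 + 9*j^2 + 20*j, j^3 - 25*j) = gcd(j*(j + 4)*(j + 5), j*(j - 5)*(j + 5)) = j^2 + 5*j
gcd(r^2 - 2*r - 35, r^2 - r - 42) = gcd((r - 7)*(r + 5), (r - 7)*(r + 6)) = r - 7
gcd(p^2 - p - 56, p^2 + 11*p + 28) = p + 7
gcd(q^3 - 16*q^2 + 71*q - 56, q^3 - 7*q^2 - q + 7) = q^2 - 8*q + 7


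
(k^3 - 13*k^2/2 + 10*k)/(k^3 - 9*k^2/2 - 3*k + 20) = k/(k + 2)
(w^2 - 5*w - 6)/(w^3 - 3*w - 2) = (w - 6)/(w^2 - w - 2)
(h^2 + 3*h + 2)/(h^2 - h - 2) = (h + 2)/(h - 2)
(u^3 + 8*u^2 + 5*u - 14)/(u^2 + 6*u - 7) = u + 2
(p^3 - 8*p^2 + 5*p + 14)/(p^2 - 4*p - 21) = (p^2 - p - 2)/(p + 3)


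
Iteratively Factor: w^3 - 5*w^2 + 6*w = (w - 3)*(w^2 - 2*w) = w*(w - 3)*(w - 2)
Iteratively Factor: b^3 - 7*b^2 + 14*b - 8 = (b - 4)*(b^2 - 3*b + 2) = (b - 4)*(b - 2)*(b - 1)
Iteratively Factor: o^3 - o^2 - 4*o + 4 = (o - 1)*(o^2 - 4) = (o - 2)*(o - 1)*(o + 2)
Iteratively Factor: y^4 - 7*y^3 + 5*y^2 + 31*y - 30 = (y - 1)*(y^3 - 6*y^2 - y + 30) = (y - 5)*(y - 1)*(y^2 - y - 6) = (y - 5)*(y - 1)*(y + 2)*(y - 3)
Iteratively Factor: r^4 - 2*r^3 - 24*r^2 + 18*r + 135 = (r + 3)*(r^3 - 5*r^2 - 9*r + 45) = (r - 5)*(r + 3)*(r^2 - 9) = (r - 5)*(r + 3)^2*(r - 3)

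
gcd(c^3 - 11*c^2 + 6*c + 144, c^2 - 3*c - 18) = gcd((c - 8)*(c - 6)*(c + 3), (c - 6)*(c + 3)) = c^2 - 3*c - 18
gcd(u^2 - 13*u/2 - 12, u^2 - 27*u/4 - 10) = u - 8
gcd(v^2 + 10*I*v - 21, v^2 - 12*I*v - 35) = 1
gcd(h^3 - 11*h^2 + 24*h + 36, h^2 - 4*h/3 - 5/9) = 1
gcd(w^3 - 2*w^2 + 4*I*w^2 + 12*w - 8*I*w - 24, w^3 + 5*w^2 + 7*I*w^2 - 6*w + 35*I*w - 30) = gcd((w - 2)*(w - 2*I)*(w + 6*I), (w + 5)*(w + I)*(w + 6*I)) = w + 6*I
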